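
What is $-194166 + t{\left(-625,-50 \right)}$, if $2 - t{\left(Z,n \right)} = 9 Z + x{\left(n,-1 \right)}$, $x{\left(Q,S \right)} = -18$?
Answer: $-188521$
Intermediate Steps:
$t{\left(Z,n \right)} = 20 - 9 Z$ ($t{\left(Z,n \right)} = 2 - \left(9 Z - 18\right) = 2 - \left(-18 + 9 Z\right) = 20 - 9 Z$)
$-194166 + t{\left(-625,-50 \right)} = -194166 + \left(20 - -5625\right) = -194166 + \left(20 + 5625\right) = -194166 + 5645 = -188521$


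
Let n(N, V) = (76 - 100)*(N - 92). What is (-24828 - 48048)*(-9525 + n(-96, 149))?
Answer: 365327388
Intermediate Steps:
n(N, V) = 2208 - 24*N (n(N, V) = -24*(-92 + N) = 2208 - 24*N)
(-24828 - 48048)*(-9525 + n(-96, 149)) = (-24828 - 48048)*(-9525 + (2208 - 24*(-96))) = -72876*(-9525 + (2208 + 2304)) = -72876*(-9525 + 4512) = -72876*(-5013) = 365327388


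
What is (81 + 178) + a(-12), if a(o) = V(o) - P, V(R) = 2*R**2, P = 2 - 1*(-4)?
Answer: 541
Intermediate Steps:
P = 6 (P = 2 + 4 = 6)
a(o) = -6 + 2*o**2 (a(o) = 2*o**2 - 1*6 = 2*o**2 - 6 = -6 + 2*o**2)
(81 + 178) + a(-12) = (81 + 178) + (-6 + 2*(-12)**2) = 259 + (-6 + 2*144) = 259 + (-6 + 288) = 259 + 282 = 541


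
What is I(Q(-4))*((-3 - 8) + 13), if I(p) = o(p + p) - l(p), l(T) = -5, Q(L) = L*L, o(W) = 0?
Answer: 10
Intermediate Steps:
Q(L) = L**2
I(p) = 5 (I(p) = 0 - 1*(-5) = 0 + 5 = 5)
I(Q(-4))*((-3 - 8) + 13) = 5*((-3 - 8) + 13) = 5*(-11 + 13) = 5*2 = 10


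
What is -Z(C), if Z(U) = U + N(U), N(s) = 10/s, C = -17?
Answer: 299/17 ≈ 17.588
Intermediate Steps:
Z(U) = U + 10/U
-Z(C) = -(-17 + 10/(-17)) = -(-17 + 10*(-1/17)) = -(-17 - 10/17) = -1*(-299/17) = 299/17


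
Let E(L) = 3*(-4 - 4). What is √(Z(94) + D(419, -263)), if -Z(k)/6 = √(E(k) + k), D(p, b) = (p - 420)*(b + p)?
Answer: √(-156 - 6*√70) ≈ 14.36*I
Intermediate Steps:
E(L) = -24 (E(L) = 3*(-8) = -24)
D(p, b) = (-420 + p)*(b + p)
Z(k) = -6*√(-24 + k)
√(Z(94) + D(419, -263)) = √(-6*√(-24 + 94) + (419² - 420*(-263) - 420*419 - 263*419)) = √(-6*√70 + (175561 + 110460 - 175980 - 110197)) = √(-6*√70 - 156) = √(-156 - 6*√70)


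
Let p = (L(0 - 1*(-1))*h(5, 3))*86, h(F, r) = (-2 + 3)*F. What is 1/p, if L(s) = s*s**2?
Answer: 1/430 ≈ 0.0023256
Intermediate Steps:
L(s) = s**3
h(F, r) = F (h(F, r) = 1*F = F)
p = 430 (p = ((0 - 1*(-1))**3*5)*86 = ((0 + 1)**3*5)*86 = (1**3*5)*86 = (1*5)*86 = 5*86 = 430)
1/p = 1/430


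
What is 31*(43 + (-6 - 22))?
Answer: 465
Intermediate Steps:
31*(43 + (-6 - 22)) = 31*(43 - 28) = 31*15 = 465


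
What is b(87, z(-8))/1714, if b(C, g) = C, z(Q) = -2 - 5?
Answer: 87/1714 ≈ 0.050758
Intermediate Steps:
z(Q) = -7
b(87, z(-8))/1714 = 87/1714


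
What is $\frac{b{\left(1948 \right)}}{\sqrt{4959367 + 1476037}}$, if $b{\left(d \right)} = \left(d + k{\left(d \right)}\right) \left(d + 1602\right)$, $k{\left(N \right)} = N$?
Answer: $\frac{6915400 \sqrt{1608851}}{1608851} \approx 5452.0$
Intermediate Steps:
$b{\left(d \right)} = 2 d \left(1602 + d\right)$ ($b{\left(d \right)} = \left(d + d\right) \left(d + 1602\right) = 2 d \left(1602 + d\right)$)
$\frac{b{\left(1948 \right)}}{\sqrt{4959367 + 1476037}} = \frac{2 \cdot 1948 \left(1602 + 1948\right)}{\sqrt{4959367 + 1476037}} = \frac{2 \cdot 1948 \cdot 3550}{\sqrt{6435404}} = \frac{13830800}{2 \sqrt{1608851}} = 13830800 \frac{\sqrt{1608851}}{3217702} = \frac{6915400 \sqrt{1608851}}{1608851}$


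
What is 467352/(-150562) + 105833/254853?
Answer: -51585815555/19185588693 ≈ -2.6888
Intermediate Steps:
467352/(-150562) + 105833/254853 = 467352*(-1/150562) + 105833*(1/254853) = -233676/75281 + 105833/254853 = -51585815555/19185588693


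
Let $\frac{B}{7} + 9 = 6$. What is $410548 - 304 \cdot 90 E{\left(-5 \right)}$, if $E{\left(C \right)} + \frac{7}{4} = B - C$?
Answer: $896188$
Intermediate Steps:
$B = -21$ ($B = -63 + 7 \cdot 6 = -63 + 42 = -21$)
$E{\left(C \right)} = - \frac{91}{4} - C$ ($E{\left(C \right)} = - \frac{7}{4} - \left(21 + C\right) = - \frac{91}{4} - C$)
$410548 - 304 \cdot 90 E{\left(-5 \right)} = 410548 - 304 \cdot 90 \left(- \frac{91}{4} - -5\right) = 410548 - 304 \cdot 90 \left(- \frac{91}{4} + 5\right) = 410548 - 304 \cdot 90 \left(- \frac{71}{4}\right) = 410548 - -485640 = 410548 + 485640 = 896188$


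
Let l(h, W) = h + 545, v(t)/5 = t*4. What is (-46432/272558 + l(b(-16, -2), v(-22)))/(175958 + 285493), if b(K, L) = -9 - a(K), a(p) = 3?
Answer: 24204497/20962026943 ≈ 0.0011547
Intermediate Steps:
v(t) = 20*t (v(t) = 5*(t*4) = 5*(4*t) = 20*t)
b(K, L) = -12 (b(K, L) = -9 - 1*3 = -9 - 3 = -12)
l(h, W) = 545 + h
(-46432/272558 + l(b(-16, -2), v(-22)))/(175958 + 285493) = (-46432/272558 + (545 - 12))/(175958 + 285493) = (-46432*1/272558 + 533)/461451 = (-23216/136279 + 533)*(1/461451) = (72613491/136279)*(1/461451) = 24204497/20962026943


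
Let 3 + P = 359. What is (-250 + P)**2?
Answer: 11236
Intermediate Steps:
P = 356 (P = -3 + 359 = 356)
(-250 + P)**2 = (-250 + 356)**2 = 106**2 = 11236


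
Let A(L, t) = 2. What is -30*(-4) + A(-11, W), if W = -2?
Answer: 122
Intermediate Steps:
-30*(-4) + A(-11, W) = -30*(-4) + 2 = 120 + 2 = 122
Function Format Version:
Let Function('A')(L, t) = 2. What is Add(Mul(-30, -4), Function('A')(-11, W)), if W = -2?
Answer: 122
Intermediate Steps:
Add(Mul(-30, -4), Function('A')(-11, W)) = Add(Mul(-30, -4), 2) = Add(120, 2) = 122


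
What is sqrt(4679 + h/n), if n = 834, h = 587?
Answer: sqrt(3254996082)/834 ≈ 68.408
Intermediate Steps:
sqrt(4679 + h/n) = sqrt(4679 + 587/834) = sqrt(3902873/834) = sqrt(3254996082)/834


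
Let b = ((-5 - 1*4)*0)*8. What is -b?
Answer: 0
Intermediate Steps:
b = 0 (b = ((-5 - 4)*0)*8 = -9*0*8 = 0*8 = 0)
-b = -1*0 = 0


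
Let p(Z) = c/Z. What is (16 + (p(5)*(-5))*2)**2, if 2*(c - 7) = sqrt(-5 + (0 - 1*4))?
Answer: (2 - 3*I)**2 ≈ -5.0 - 12.0*I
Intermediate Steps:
c = 7 + 3*I/2 (c = 7 + sqrt(-5 + (0 - 1*4))/2 = 7 + sqrt(-5 + (0 - 4))/2 = 7 + sqrt(-5 - 4)/2 = 7 + sqrt(-9)/2 = 7 + (3*I)/2 = 7 + 3*I/2 ≈ 7.0 + 1.5*I)
p(Z) = (7 + 3*I/2)/Z
(16 + (p(5)*(-5))*2)**2 = (16 + (((1/2)*(14 + 3*I)/5)*(-5))*2)**2 = (16 + (((1/2)*(1/5)*(14 + 3*I))*(-5))*2)**2 = (16 + ((7/5 + 3*I/10)*(-5))*2)**2 = (16 + (-7 - 3*I/2)*2)**2 = (16 + (-14 - 3*I))**2 = (2 - 3*I)**2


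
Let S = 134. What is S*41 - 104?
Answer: 5390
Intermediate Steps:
S*41 - 104 = 134*41 - 104 = 5494 - 104 = 5390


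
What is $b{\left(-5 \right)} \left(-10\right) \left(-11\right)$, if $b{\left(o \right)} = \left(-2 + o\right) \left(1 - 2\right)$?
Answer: $770$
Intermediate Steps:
$b{\left(o \right)} = 2 - o$ ($b{\left(o \right)} = \left(-2 + o\right) \left(-1\right) = 2 - o$)
$b{\left(-5 \right)} \left(-10\right) \left(-11\right) = \left(2 - -5\right) \left(-10\right) \left(-11\right) = \left(2 + 5\right) \left(-10\right) \left(-11\right) = 7 \left(-10\right) \left(-11\right) = \left(-70\right) \left(-11\right) = 770$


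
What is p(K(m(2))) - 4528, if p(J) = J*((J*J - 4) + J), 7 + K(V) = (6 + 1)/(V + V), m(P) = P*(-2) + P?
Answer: -325527/64 ≈ -5086.4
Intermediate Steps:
m(P) = -P (m(P) = -2*P + P = -P)
K(V) = -7 + 7/(2*V) (K(V) = -7 + (6 + 1)/(V + V) = -7 + 7/((2*V)) = -7 + 7*(1/(2*V)) = -7 + 7/(2*V))
p(J) = J*(-4 + J + J**2) (p(J) = J*((J**2 - 4) + J) = J*((-4 + J**2) + J) = J*(-4 + J + J**2))
p(K(m(2))) - 4528 = (-7 + 7/(2*((-1*2))))*(-4 + (-7 + 7/(2*((-1*2)))) + (-7 + 7/(2*((-1*2))))**2) - 4528 = (-7 + (7/2)/(-2))*(-4 + (-7 + (7/2)/(-2)) + (-7 + (7/2)/(-2))**2) - 4528 = (-7 + (7/2)*(-1/2))*(-4 + (-7 + (7/2)*(-1/2)) + (-7 + (7/2)*(-1/2))**2) - 4528 = (-7 - 7/4)*(-4 + (-7 - 7/4) + (-7 - 7/4)**2) - 4528 = -35*(-4 - 35/4 + (-35/4)**2)/4 - 4528 = -35*(-4 - 35/4 + 1225/16)/4 - 4528 = -35/4*1021/16 - 4528 = -35735/64 - 4528 = -325527/64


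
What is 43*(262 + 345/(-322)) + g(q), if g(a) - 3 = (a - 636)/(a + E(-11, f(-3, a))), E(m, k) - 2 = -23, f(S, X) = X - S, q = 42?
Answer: 156725/14 ≈ 11195.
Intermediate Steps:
E(m, k) = -21 (E(m, k) = 2 - 23 = -21)
g(a) = 3 + (-636 + a)/(-21 + a) (g(a) = 3 + (a - 636)/(a - 21) = 3 + (-636 + a)/(-21 + a))
43*(262 + 345/(-322)) + g(q) = 43*(262 + 345/(-322)) + (-699 + 4*42)/(-21 + 42) = 43*(262 + 345*(-1/322)) + (-699 + 168)/21 = 43*(262 - 15/14) + (1/21)*(-531) = 43*(3653/14) - 177/7 = 157079/14 - 177/7 = 156725/14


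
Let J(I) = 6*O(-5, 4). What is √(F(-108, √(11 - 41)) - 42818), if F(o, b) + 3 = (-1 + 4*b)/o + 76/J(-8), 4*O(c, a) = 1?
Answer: √(-13857585 - 12*I*√30)/18 ≈ 0.00049045 - 206.81*I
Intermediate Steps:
O(c, a) = ¼ (O(c, a) = (¼)*1 = ¼)
J(I) = 3/2 (J(I) = 6*(¼) = 3/2)
F(o, b) = 143/3 + (-1 + 4*b)/o (F(o, b) = -3 + ((-1 + 4*b)/o + 76/(3/2)) = -3 + ((-1 + 4*b)/o + 76*(⅔)) = -3 + ((-1 + 4*b)/o + 152/3) = -3 + (152/3 + (-1 + 4*b)/o) = 143/3 + (-1 + 4*b)/o)
√(F(-108, √(11 - 41)) - 42818) = √((⅓)*(-3 + 12*√(11 - 41) + 143*(-108))/(-108) - 42818) = √((⅓)*(-1/108)*(-3 + 12*√(-30) - 15444) - 42818) = √((⅓)*(-1/108)*(-3 + 12*(I*√30) - 15444) - 42818) = √((⅓)*(-1/108)*(-3 + 12*I*√30 - 15444) - 42818) = √((⅓)*(-1/108)*(-15447 + 12*I*√30) - 42818) = √((5149/108 - I*√30/27) - 42818) = √(-4619195/108 - I*√30/27)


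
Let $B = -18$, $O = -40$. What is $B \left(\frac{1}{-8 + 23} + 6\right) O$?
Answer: $4368$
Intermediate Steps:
$B \left(\frac{1}{-8 + 23} + 6\right) O = - 18 \left(\frac{1}{-8 + 23} + 6\right) \left(-40\right) = - 18 \left(\frac{1}{15} + 6\right) \left(-40\right) = \left(-18\right) \frac{91}{15} \left(-40\right) = \left(- \frac{546}{5}\right) \left(-40\right) = 4368$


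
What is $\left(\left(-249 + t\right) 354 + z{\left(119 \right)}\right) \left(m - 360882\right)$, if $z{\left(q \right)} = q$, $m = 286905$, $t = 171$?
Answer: $2033849661$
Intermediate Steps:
$\left(\left(-249 + t\right) 354 + z{\left(119 \right)}\right) \left(m - 360882\right) = \left(\left(-249 + 171\right) 354 + 119\right) \left(286905 - 360882\right) = \left(\left(-78\right) 354 + 119\right) \left(-73977\right) = \left(-27612 + 119\right) \left(-73977\right) = \left(-27493\right) \left(-73977\right) = 2033849661$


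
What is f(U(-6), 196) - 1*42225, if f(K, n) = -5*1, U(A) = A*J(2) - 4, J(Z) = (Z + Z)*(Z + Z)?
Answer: -42230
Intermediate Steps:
J(Z) = 4*Z² (J(Z) = (2*Z)*(2*Z) = 4*Z²)
U(A) = -4 + 16*A (U(A) = A*(4*2²) - 4 = A*(4*4) - 4 = A*16 - 4 = 16*A - 4 = -4 + 16*A)
f(K, n) = -5
f(U(-6), 196) - 1*42225 = -5 - 1*42225 = -5 - 42225 = -42230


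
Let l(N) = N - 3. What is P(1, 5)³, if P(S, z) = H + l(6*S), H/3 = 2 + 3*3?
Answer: 46656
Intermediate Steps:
l(N) = -3 + N
H = 33 (H = 3*(2 + 3*3) = 3*(2 + 9) = 3*11 = 33)
P(S, z) = 30 + 6*S (P(S, z) = 33 + (-3 + 6*S) = 30 + 6*S)
P(1, 5)³ = (30 + 6*1)³ = (30 + 6)³ = 36³ = 46656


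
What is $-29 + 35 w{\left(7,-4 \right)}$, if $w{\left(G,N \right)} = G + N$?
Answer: $76$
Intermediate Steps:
$-29 + 35 w{\left(7,-4 \right)} = -29 + 35 \left(7 - 4\right) = -29 + 35 \cdot 3 = -29 + 105 = 76$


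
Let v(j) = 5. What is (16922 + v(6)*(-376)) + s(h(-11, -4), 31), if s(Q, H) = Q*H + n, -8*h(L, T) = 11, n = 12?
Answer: 120091/8 ≈ 15011.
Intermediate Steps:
h(L, T) = -11/8 (h(L, T) = -1/8*11 = -11/8)
s(Q, H) = 12 + H*Q (s(Q, H) = Q*H + 12 = H*Q + 12 = 12 + H*Q)
(16922 + v(6)*(-376)) + s(h(-11, -4), 31) = (16922 + 5*(-376)) + (12 + 31*(-11/8)) = (16922 - 1880) + (12 - 341/8) = 15042 - 245/8 = 120091/8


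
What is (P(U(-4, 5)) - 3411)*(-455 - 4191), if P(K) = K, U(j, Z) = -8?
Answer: 15884674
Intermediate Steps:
(P(U(-4, 5)) - 3411)*(-455 - 4191) = (-8 - 3411)*(-455 - 4191) = -3419*(-4646) = 15884674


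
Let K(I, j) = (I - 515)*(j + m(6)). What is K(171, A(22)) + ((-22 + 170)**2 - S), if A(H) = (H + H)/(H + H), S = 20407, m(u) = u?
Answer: -911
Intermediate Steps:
A(H) = 1 (A(H) = (2*H)/((2*H)) = (2*H)*(1/(2*H)) = 1)
K(I, j) = (-515 + I)*(6 + j) (K(I, j) = (I - 515)*(j + 6) = (-515 + I)*(6 + j))
K(171, A(22)) + ((-22 + 170)**2 - S) = (-3090 - 515*1 + 6*171 + 171*1) + ((-22 + 170)**2 - 1*20407) = (-3090 - 515 + 1026 + 171) + (148**2 - 20407) = -2408 + (21904 - 20407) = -2408 + 1497 = -911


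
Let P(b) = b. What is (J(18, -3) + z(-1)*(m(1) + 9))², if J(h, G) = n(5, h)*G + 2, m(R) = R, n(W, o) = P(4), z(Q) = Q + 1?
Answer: 100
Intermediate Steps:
z(Q) = 1 + Q
n(W, o) = 4
J(h, G) = 2 + 4*G (J(h, G) = 4*G + 2 = 2 + 4*G)
(J(18, -3) + z(-1)*(m(1) + 9))² = ((2 + 4*(-3)) + (1 - 1)*(1 + 9))² = ((2 - 12) + 0*10)² = (-10 + 0)² = (-10)² = 100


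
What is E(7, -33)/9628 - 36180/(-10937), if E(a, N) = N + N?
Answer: 173809599/52650718 ≈ 3.3012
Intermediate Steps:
E(a, N) = 2*N
E(7, -33)/9628 - 36180/(-10937) = (2*(-33))/9628 - 36180/(-10937) = -66*1/9628 - 36180*(-1/10937) = -33/4814 + 36180/10937 = 173809599/52650718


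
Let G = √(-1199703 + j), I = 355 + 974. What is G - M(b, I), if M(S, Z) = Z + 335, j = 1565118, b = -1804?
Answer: -1664 + √365415 ≈ -1059.5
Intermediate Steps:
I = 1329
M(S, Z) = 335 + Z
G = √365415 (G = √(-1199703 + 1565118) = √365415 ≈ 604.50)
G - M(b, I) = √365415 - (335 + 1329) = √365415 - 1*1664 = √365415 - 1664 = -1664 + √365415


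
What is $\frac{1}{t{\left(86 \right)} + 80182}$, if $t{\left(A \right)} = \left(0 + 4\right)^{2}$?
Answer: $\frac{1}{80198} \approx 1.2469 \cdot 10^{-5}$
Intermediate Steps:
$t{\left(A \right)} = 16$ ($t{\left(A \right)} = 4^{2} = 16$)
$\frac{1}{t{\left(86 \right)} + 80182} = \frac{1}{16 + 80182} = \frac{1}{80198}$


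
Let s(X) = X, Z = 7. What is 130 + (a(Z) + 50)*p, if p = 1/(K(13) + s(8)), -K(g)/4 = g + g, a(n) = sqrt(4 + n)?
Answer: 6215/48 - sqrt(11)/96 ≈ 129.44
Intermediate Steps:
K(g) = -8*g (K(g) = -4*(g + g) = -8*g)
p = -1/96 (p = 1/(-8*13 + 8) = 1/(-104 + 8) = 1/(-96) = -1/96 ≈ -0.010417)
130 + (a(Z) + 50)*p = 130 + (sqrt(4 + 7) + 50)*(-1/96) = 130 + (sqrt(11) + 50)*(-1/96) = 130 + (50 + sqrt(11))*(-1/96) = 130 + (-25/48 - sqrt(11)/96) = 6215/48 - sqrt(11)/96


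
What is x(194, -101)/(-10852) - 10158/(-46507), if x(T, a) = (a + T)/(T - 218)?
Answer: 883318645/4037551712 ≈ 0.21878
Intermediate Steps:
x(T, a) = (T + a)/(-218 + T)
x(194, -101)/(-10852) - 10158/(-46507) = ((194 - 101)/(-218 + 194))/(-10852) - 10158/(-46507) = (93/(-24))*(-1/10852) - 10158*(-1/46507) = -1/24*93*(-1/10852) + 10158/46507 = -31/8*(-1/10852) + 10158/46507 = 31/86816 + 10158/46507 = 883318645/4037551712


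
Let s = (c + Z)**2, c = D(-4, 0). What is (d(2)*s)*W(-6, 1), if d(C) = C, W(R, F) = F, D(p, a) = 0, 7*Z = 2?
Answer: 8/49 ≈ 0.16327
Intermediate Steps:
Z = 2/7 (Z = (1/7)*2 = 2/7 ≈ 0.28571)
c = 0
s = 4/49 (s = (0 + 2/7)**2 = (2/7)**2 = 4/49 ≈ 0.081633)
(d(2)*s)*W(-6, 1) = (2*(4/49))*1 = (8/49)*1 = 8/49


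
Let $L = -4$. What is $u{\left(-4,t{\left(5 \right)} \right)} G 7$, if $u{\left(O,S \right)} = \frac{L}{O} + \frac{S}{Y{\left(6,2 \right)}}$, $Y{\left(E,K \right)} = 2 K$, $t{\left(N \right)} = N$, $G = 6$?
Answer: $\frac{189}{2} \approx 94.5$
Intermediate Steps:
$u{\left(O,S \right)} = - \frac{4}{O} + \frac{S}{4}$ ($u{\left(O,S \right)} = - \frac{4}{O} + \frac{S}{2 \cdot 2} = - \frac{4}{O} + \frac{S}{4}$)
$u{\left(-4,t{\left(5 \right)} \right)} G 7 = \left(- \frac{4}{-4} + \frac{1}{4} \cdot 5\right) 6 \cdot 7 = \left(\left(-4\right) \left(- \frac{1}{4}\right) + \frac{5}{4}\right) 6 \cdot 7 = \left(1 + \frac{5}{4}\right) 6 \cdot 7 = \frac{9}{4} \cdot 6 \cdot 7 = \frac{27}{2} \cdot 7 = \frac{189}{2}$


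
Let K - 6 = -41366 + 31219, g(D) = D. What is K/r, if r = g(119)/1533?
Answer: -2220879/17 ≈ -1.3064e+5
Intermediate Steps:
r = 17/219 (r = 119/1533 = 119*(1/1533) = 17/219 ≈ 0.077626)
K = -10141 (K = 6 + (-41366 + 31219) = 6 - 10147 = -10141)
K/r = -10141/17/219 = -10141*219/17 = -2220879/17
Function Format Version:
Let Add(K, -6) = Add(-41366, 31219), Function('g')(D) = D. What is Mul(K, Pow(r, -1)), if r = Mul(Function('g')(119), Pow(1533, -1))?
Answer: Rational(-2220879, 17) ≈ -1.3064e+5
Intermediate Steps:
r = Rational(17, 219) (r = Mul(119, Pow(1533, -1)) = Mul(119, Rational(1, 1533)) = Rational(17, 219) ≈ 0.077626)
K = -10141 (K = Add(6, Add(-41366, 31219)) = Add(6, -10147) = -10141)
Mul(K, Pow(r, -1)) = Mul(-10141, Pow(Rational(17, 219), -1)) = Mul(-10141, Rational(219, 17)) = Rational(-2220879, 17)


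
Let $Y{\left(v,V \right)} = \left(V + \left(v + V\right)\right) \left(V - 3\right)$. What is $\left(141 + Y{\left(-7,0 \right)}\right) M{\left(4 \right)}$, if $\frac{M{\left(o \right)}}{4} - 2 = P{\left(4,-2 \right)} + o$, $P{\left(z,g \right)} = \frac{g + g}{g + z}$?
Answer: $2592$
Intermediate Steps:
$P{\left(z,g \right)} = \frac{2 g}{g + z}$
$M{\left(o \right)} = 4 o$ ($M{\left(o \right)} = 8 + 4 \left(2 \left(-2\right) \frac{1}{-2 + 4} + o\right) = 8 + 4 \left(2 \left(-2\right) \frac{1}{2} + o\right) = 8 + 4 \left(-2 + o\right) = 8 + \left(-8 + 4 o\right) = 4 o$)
$Y{\left(v,V \right)} = \left(-3 + V\right) \left(v + 2 V\right)$ ($Y{\left(v,V \right)} = \left(V + \left(V + v\right)\right) \left(-3 + V\right) = \left(v + 2 V\right) \left(-3 + V\right) = \left(-3 + V\right) \left(v + 2 V\right)$)
$\left(141 + Y{\left(-7,0 \right)}\right) M{\left(4 \right)} = \left(141 + \left(\left(-6\right) 0 - -21 + 2 \cdot 0^{2} + 0 \left(-7\right)\right)\right) 4 \cdot 4 = \left(141 + \left(0 + 21 + 2 \cdot 0 + 0\right)\right) 16 = \left(141 + \left(0 + 21 + 0 + 0\right)\right) 16 = \left(141 + 21\right) 16 = 162 \cdot 16 = 2592$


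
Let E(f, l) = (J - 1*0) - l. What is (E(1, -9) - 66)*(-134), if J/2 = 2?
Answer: 7102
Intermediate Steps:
J = 4 (J = 2*2 = 4)
E(f, l) = 4 - l (E(f, l) = (4 - 1*0) - l = (4 + 0) - l = 4 - l)
(E(1, -9) - 66)*(-134) = ((4 - 1*(-9)) - 66)*(-134) = ((4 + 9) - 66)*(-134) = (13 - 66)*(-134) = -53*(-134) = 7102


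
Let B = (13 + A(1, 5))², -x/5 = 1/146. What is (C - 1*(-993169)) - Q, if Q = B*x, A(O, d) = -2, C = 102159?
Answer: 159918493/146 ≈ 1.0953e+6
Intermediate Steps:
x = -5/146 ≈ -0.034247
B = 121 (B = (13 - 2)² = 11² = 121)
Q = -605/146 (Q = 121*(-5/146) = -605/146 ≈ -4.1438)
(C - 1*(-993169)) - Q = (102159 - 1*(-993169)) - 1*(-605/146) = (102159 + 993169) + 605/146 = 1095328 + 605/146 = 159918493/146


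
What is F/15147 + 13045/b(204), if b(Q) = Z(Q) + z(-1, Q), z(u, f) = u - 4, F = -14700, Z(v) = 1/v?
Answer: -13441290920/5144931 ≈ -2612.5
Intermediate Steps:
z(u, f) = -4 + u
b(Q) = -5 + 1/Q (b(Q) = 1/Q + (-4 - 1) = 1/Q - 5 = -5 + 1/Q)
F/15147 + 13045/b(204) = -14700/15147 + 13045/(-5 + 1/204) = -14700*1/15147 + 13045/(-5 + 1/204) = -4900/5049 + 13045/(-1019/204) = -4900/5049 + 13045*(-204/1019) = -4900/5049 - 2661180/1019 = -13441290920/5144931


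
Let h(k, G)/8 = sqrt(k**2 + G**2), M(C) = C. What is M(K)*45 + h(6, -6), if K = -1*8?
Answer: -360 + 48*sqrt(2) ≈ -292.12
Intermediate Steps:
K = -8
h(k, G) = 8*sqrt(G**2 + k**2) (h(k, G) = 8*sqrt(k**2 + G**2) = 8*sqrt(G**2 + k**2))
M(K)*45 + h(6, -6) = -8*45 + 8*sqrt((-6)**2 + 6**2) = -360 + 8*sqrt(36 + 36) = -360 + 8*sqrt(72) = -360 + 8*(6*sqrt(2)) = -360 + 48*sqrt(2)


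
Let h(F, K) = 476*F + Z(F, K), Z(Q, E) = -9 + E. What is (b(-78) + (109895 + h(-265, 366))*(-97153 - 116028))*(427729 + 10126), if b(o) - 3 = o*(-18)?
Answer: 1483024139065425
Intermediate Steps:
b(o) = 3 - 18*o (b(o) = 3 + o*(-18) = 3 - 18*o)
h(F, K) = -9 + K + 476*F (h(F, K) = 476*F + (-9 + K) = -9 + K + 476*F)
(b(-78) + (109895 + h(-265, 366))*(-97153 - 116028))*(427729 + 10126) = ((3 - 18*(-78)) + (109895 + (-9 + 366 + 476*(-265)))*(-97153 - 116028))*(427729 + 10126) = ((3 + 1404) + (109895 + (-9 + 366 - 126140))*(-213181))*437855 = (1407 + (109895 - 125783)*(-213181))*437855 = (1407 - 15888*(-213181))*437855 = (1407 + 3387019728)*437855 = 3387021135*437855 = 1483024139065425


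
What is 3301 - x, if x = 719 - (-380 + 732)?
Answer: 2934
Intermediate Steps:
x = 367 (x = 719 - 1*352 = 719 - 352 = 367)
3301 - x = 3301 - 1*367 = 3301 - 367 = 2934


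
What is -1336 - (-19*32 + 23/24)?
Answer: -17495/24 ≈ -728.96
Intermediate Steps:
-1336 - (-19*32 + 23/24) = -1336 - (-608 + 23*(1/24)) = -1336 - (-608 + 23/24) = -1336 - 1*(-14569/24) = -1336 + 14569/24 = -17495/24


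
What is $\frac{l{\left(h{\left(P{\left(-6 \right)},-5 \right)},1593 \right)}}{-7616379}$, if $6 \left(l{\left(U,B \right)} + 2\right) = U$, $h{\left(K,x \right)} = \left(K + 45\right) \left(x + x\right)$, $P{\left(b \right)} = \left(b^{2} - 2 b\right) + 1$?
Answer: $\frac{476}{22849137} \approx 2.0832 \cdot 10^{-5}$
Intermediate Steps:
$P{\left(b \right)} = 1 + b^{2} - 2 b$
$h{\left(K,x \right)} = 2 x \left(45 + K\right)$ ($h{\left(K,x \right)} = \left(45 + K\right) 2 x = 2 x \left(45 + K\right)$)
$l{\left(U,B \right)} = -2 + \frac{U}{6}$
$\frac{l{\left(h{\left(P{\left(-6 \right)},-5 \right)},1593 \right)}}{-7616379} = \frac{-2 + \frac{2 \left(-5\right) \left(45 + \left(1 + \left(-6\right)^{2} - -12\right)\right)}{6}}{-7616379} = \left(-2 + \frac{2 \left(-5\right) \left(45 + \left(1 + 36 + 12\right)\right)}{6}\right) \left(- \frac{1}{7616379}\right) = \left(-2 + \frac{2 \left(-5\right) \left(45 + 49\right)}{6}\right) \left(- \frac{1}{7616379}\right) = \left(-2 + \frac{2 \left(-5\right) 94}{6}\right) \left(- \frac{1}{7616379}\right) = \left(-2 + \frac{1}{6} \left(-940\right)\right) \left(- \frac{1}{7616379}\right) = \left(-2 - \frac{470}{3}\right) \left(- \frac{1}{7616379}\right) = \left(- \frac{476}{3}\right) \left(- \frac{1}{7616379}\right) = \frac{476}{22849137}$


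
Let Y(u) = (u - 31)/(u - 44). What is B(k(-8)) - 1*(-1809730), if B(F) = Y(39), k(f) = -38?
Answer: 9048642/5 ≈ 1.8097e+6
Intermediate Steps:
Y(u) = (-31 + u)/(-44 + u)
B(F) = -8/5 (B(F) = (-31 + 39)/(-44 + 39) = 8/(-5) = -⅕*8 = -8/5)
B(k(-8)) - 1*(-1809730) = -8/5 - 1*(-1809730) = -8/5 + 1809730 = 9048642/5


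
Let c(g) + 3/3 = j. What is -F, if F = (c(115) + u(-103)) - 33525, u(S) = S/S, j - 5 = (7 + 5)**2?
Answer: 33376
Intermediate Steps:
j = 149 (j = 5 + (7 + 5)**2 = 5 + 12**2 = 5 + 144 = 149)
u(S) = 1
c(g) = 148 (c(g) = -1 + 149 = 148)
F = -33376 (F = (148 + 1) - 33525 = 149 - 33525 = -33376)
-F = -1*(-33376) = 33376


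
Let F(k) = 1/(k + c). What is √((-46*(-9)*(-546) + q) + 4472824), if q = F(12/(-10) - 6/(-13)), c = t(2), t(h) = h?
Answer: 5*√1142214162/82 ≈ 2060.8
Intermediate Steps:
c = 2
F(k) = 1/(2 + k) (F(k) = 1/(k + 2) = 1/(2 + k))
q = 65/82 (q = 1/(2 + (12/(-10) - 6/(-13))) = 1/(2 + (12*(-⅒) - 6*(-1/13))) = 1/(2 + (-6/5 + 6/13)) = 1/(2 - 48/65) = 1/(82/65) = 65/82 ≈ 0.79268)
√((-46*(-9)*(-546) + q) + 4472824) = √((-46*(-9)*(-546) + 65/82) + 4472824) = √((414*(-546) + 65/82) + 4472824) = √((-226044 + 65/82) + 4472824) = √(-18535543/82 + 4472824) = √(348236025/82) = 5*√1142214162/82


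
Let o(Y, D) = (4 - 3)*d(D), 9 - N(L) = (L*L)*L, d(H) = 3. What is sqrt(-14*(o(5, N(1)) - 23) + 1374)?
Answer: sqrt(1654) ≈ 40.669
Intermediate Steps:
N(L) = 9 - L**3 (N(L) = 9 - L*L*L = 9 - L**2*L = 9 - L**3)
o(Y, D) = 3 (o(Y, D) = (4 - 3)*3 = 1*3 = 3)
sqrt(-14*(o(5, N(1)) - 23) + 1374) = sqrt(-14*(3 - 23) + 1374) = sqrt(-14*(-20) + 1374) = sqrt(280 + 1374) = sqrt(1654)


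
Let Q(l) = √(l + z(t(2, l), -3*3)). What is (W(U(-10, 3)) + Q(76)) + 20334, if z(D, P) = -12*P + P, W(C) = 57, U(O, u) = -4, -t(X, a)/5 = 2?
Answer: 20391 + 5*√7 ≈ 20404.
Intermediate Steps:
t(X, a) = -10 (t(X, a) = -5*2 = -10)
z(D, P) = -11*P
Q(l) = √(99 + l) (Q(l) = √(l - (-33)*3) = √(l - 11*(-9)) = √(l + 99) = √(99 + l))
(W(U(-10, 3)) + Q(76)) + 20334 = (57 + √(99 + 76)) + 20334 = (57 + √175) + 20334 = (57 + 5*√7) + 20334 = 20391 + 5*√7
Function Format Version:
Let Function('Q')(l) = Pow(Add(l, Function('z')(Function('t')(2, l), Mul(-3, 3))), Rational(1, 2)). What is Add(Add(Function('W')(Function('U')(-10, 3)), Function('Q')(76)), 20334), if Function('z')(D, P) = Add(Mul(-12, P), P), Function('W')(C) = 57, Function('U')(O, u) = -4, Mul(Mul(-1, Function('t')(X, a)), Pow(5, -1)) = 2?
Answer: Add(20391, Mul(5, Pow(7, Rational(1, 2)))) ≈ 20404.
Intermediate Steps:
Function('t')(X, a) = -10 (Function('t')(X, a) = Mul(-5, 2) = -10)
Function('z')(D, P) = Mul(-11, P)
Function('Q')(l) = Pow(Add(99, l), Rational(1, 2)) (Function('Q')(l) = Pow(Add(l, Mul(-11, Mul(-3, 3))), Rational(1, 2)) = Pow(Add(l, Mul(-11, -9)), Rational(1, 2)) = Pow(Add(l, 99), Rational(1, 2)) = Pow(Add(99, l), Rational(1, 2)))
Add(Add(Function('W')(Function('U')(-10, 3)), Function('Q')(76)), 20334) = Add(Add(57, Pow(Add(99, 76), Rational(1, 2))), 20334) = Add(Add(57, Pow(175, Rational(1, 2))), 20334) = Add(Add(57, Mul(5, Pow(7, Rational(1, 2)))), 20334) = Add(20391, Mul(5, Pow(7, Rational(1, 2))))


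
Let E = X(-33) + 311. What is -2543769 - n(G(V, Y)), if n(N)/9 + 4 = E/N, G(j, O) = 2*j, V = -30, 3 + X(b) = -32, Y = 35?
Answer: -12718458/5 ≈ -2.5437e+6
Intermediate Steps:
X(b) = -35 (X(b) = -3 - 32 = -35)
E = 276 (E = -35 + 311 = 276)
n(N) = -36 + 2484/N (n(N) = -36 + 9*(276/N) = -36 + 2484/N)
-2543769 - n(G(V, Y)) = -2543769 - (-36 + 2484/((2*(-30)))) = -2543769 - (-36 + 2484/(-60)) = -2543769 - (-36 + 2484*(-1/60)) = -2543769 - (-36 - 207/5) = -2543769 - 1*(-387/5) = -2543769 + 387/5 = -12718458/5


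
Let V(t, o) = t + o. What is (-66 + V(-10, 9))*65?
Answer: -4355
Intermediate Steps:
V(t, o) = o + t
(-66 + V(-10, 9))*65 = (-66 + (9 - 10))*65 = (-66 - 1)*65 = -67*65 = -4355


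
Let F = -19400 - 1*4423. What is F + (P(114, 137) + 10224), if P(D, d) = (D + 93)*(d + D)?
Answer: 38358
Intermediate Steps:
F = -23823 (F = -19400 - 4423 = -23823)
P(D, d) = (93 + D)*(D + d)
F + (P(114, 137) + 10224) = -23823 + ((114**2 + 93*114 + 93*137 + 114*137) + 10224) = -23823 + ((12996 + 10602 + 12741 + 15618) + 10224) = -23823 + (51957 + 10224) = -23823 + 62181 = 38358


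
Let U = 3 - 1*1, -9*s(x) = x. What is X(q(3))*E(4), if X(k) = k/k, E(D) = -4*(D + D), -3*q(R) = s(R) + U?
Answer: -32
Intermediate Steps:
s(x) = -x/9
U = 2 (U = 3 - 1 = 2)
q(R) = -2/3 + R/27 (q(R) = -(-R/9 + 2)/3 = -(2 - R/9)/3 = -2/3 + R/27)
E(D) = -8*D
X(k) = 1
X(q(3))*E(4) = 1*(-8*4) = 1*(-32) = -32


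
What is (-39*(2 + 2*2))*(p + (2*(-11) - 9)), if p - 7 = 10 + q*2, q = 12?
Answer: -2340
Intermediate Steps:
p = 41 (p = 7 + (10 + 12*2) = 7 + (10 + 24) = 7 + 34 = 41)
(-39*(2 + 2*2))*(p + (2*(-11) - 9)) = (-39*(2 + 2*2))*(41 + (2*(-11) - 9)) = (-39*(2 + 4))*(41 + (-22 - 9)) = (-39*6)*(41 - 31) = -234*10 = -2340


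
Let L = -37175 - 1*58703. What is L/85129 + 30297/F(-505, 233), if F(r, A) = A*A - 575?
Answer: -2570837579/4572619106 ≈ -0.56222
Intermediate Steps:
F(r, A) = -575 + A**2 (F(r, A) = A**2 - 575 = -575 + A**2)
L = -95878 (L = -37175 - 58703 = -95878)
L/85129 + 30297/F(-505, 233) = -95878/85129 + 30297/(-575 + 233**2) = -95878*1/85129 + 30297/(-575 + 54289) = -95878/85129 + 30297/53714 = -2570837579/4572619106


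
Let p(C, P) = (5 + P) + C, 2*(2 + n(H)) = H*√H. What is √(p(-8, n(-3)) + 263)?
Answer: √(1032 - 6*I*√3)/2 ≈ 16.063 - 0.080874*I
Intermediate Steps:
n(H) = -2 + H^(3/2)/2 (n(H) = -2 + (H*√H)/2 = -2 + H^(3/2)/2)
p(C, P) = 5 + C + P
√(p(-8, n(-3)) + 263) = √((5 - 8 + (-2 + (-3)^(3/2)/2)) + 263) = √((5 - 8 + (-2 + (-3*I*√3)/2)) + 263) = √((5 - 8 + (-2 - 3*I*√3/2)) + 263) = √((-5 - 3*I*√3/2) + 263) = √(258 - 3*I*√3/2)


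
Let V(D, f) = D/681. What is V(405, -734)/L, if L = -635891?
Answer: -135/144347257 ≈ -9.3524e-7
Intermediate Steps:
V(D, f) = D/681 (V(D, f) = D*(1/681) = D/681)
V(405, -734)/L = ((1/681)*405)/(-635891) = (135/227)*(-1/635891) = -135/144347257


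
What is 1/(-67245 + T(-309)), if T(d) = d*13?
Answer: -1/71262 ≈ -1.4033e-5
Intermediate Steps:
T(d) = 13*d
1/(-67245 + T(-309)) = 1/(-67245 + 13*(-309)) = 1/(-67245 - 4017) = 1/(-71262) = -1/71262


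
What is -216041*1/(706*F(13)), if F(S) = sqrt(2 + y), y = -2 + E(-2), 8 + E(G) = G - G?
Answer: 216041*I*sqrt(2)/2824 ≈ 108.19*I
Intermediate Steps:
E(G) = -8 (E(G) = -8 + (G - G) = -8 + 0 = -8)
y = -10 (y = -2 - 8 = -10)
F(S) = 2*I*sqrt(2) (F(S) = sqrt(2 - 10) = sqrt(-8) = 2*I*sqrt(2))
-216041*1/(706*F(13)) = -216041*(-I*sqrt(2)/2824) = -(-216041)*I*sqrt(2)/2824 = 216041*I*sqrt(2)/2824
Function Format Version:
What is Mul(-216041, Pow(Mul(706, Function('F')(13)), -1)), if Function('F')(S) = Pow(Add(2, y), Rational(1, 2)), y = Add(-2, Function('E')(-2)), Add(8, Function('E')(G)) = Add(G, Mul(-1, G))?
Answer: Mul(Rational(216041, 2824), I, Pow(2, Rational(1, 2))) ≈ Mul(108.19, I)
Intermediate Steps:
Function('E')(G) = -8 (Function('E')(G) = Add(-8, Add(G, Mul(-1, G))) = Add(-8, 0) = -8)
y = -10 (y = Add(-2, -8) = -10)
Function('F')(S) = Mul(2, I, Pow(2, Rational(1, 2))) (Function('F')(S) = Pow(Add(2, -10), Rational(1, 2)) = Pow(-8, Rational(1, 2)) = Mul(2, I, Pow(2, Rational(1, 2))))
Mul(-216041, Pow(Mul(706, Function('F')(13)), -1)) = Mul(-216041, Pow(Mul(706, Mul(2, I, Pow(2, Rational(1, 2)))), -1)) = Mul(-216041, Pow(Mul(1412, I, Pow(2, Rational(1, 2))), -1)) = Mul(-216041, Mul(Rational(-1, 2824), I, Pow(2, Rational(1, 2)))) = Mul(Rational(216041, 2824), I, Pow(2, Rational(1, 2)))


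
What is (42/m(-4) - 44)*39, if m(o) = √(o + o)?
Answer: -1716 - 819*I*√2/2 ≈ -1716.0 - 579.12*I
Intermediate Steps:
m(o) = √2*√o (m(o) = √(2*o) = √2*√o)
(42/m(-4) - 44)*39 = (42/((√2*√(-4))) - 44)*39 = (42/((√2*(2*I))) - 44)*39 = (42/((2*I*√2)) - 44)*39 = (42*(-I*√2/4) - 44)*39 = (-21*I*√2/2 - 44)*39 = (-44 - 21*I*√2/2)*39 = -1716 - 819*I*√2/2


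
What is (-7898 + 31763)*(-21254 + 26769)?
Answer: 131615475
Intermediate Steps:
(-7898 + 31763)*(-21254 + 26769) = 23865*5515 = 131615475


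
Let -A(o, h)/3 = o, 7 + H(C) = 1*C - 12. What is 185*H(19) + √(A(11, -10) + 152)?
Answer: √119 ≈ 10.909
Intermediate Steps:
H(C) = -19 + C (H(C) = -7 + (1*C - 12) = -7 + (C - 12) = -7 + (-12 + C) = -19 + C)
A(o, h) = -3*o
185*H(19) + √(A(11, -10) + 152) = 185*(-19 + 19) + √(-3*11 + 152) = 185*0 + √(-33 + 152) = 0 + √119 = √119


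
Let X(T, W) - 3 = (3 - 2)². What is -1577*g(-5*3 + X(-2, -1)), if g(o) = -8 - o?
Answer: -4731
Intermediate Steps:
X(T, W) = 4 (X(T, W) = 3 + (3 - 2)² = 3 + 1² = 3 + 1 = 4)
-1577*g(-5*3 + X(-2, -1)) = -1577*(-8 - (-5*3 + 4)) = -1577*(-8 - (-15 + 4)) = -1577*(-8 - 1*(-11)) = -1577*(-8 + 11) = -1577*3 = -4731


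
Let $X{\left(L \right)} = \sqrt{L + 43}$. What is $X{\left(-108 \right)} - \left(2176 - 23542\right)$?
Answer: $21366 + i \sqrt{65} \approx 21366.0 + 8.0623 i$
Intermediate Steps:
$X{\left(L \right)} = \sqrt{43 + L}$
$X{\left(-108 \right)} - \left(2176 - 23542\right) = \sqrt{43 - 108} - \left(2176 - 23542\right) = \sqrt{-65} - -21366 = i \sqrt{65} + 21366 = 21366 + i \sqrt{65}$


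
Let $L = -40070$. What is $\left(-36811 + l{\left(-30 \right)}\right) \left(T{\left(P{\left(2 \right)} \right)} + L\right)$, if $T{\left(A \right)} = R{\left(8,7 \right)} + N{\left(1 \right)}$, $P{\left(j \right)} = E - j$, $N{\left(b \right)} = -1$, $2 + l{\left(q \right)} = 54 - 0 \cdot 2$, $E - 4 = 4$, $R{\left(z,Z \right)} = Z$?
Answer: $1472712576$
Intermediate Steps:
$E = 8$ ($E = 4 + 4 = 8$)
$l{\left(q \right)} = 52$ ($l{\left(q \right)} = -2 + \left(54 - 0 \cdot 2\right) = -2 + \left(54 - 0\right) = -2 + \left(54 + 0\right) = -2 + 54 = 52$)
$P{\left(j \right)} = 8 - j$
$T{\left(A \right)} = 6$ ($T{\left(A \right)} = 7 - 1 = 6$)
$\left(-36811 + l{\left(-30 \right)}\right) \left(T{\left(P{\left(2 \right)} \right)} + L\right) = \left(-36811 + 52\right) \left(6 - 40070\right) = \left(-36759\right) \left(-40064\right) = 1472712576$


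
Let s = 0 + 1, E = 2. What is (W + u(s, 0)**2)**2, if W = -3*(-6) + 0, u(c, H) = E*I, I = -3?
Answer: 2916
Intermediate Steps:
s = 1
u(c, H) = -6 (u(c, H) = 2*(-3) = -6)
W = 18 (W = 18 + 0 = 18)
(W + u(s, 0)**2)**2 = (18 + (-6)**2)**2 = (18 + 36)**2 = 54**2 = 2916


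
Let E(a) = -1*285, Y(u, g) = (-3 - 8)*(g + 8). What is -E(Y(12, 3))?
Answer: 285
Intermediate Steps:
Y(u, g) = -88 - 11*g (Y(u, g) = -11*(8 + g) = -88 - 11*g)
E(a) = -285
-E(Y(12, 3)) = -1*(-285) = 285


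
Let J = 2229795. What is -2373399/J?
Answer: -263711/247755 ≈ -1.0644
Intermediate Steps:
-2373399/J = -2373399/2229795 = -2373399*1/2229795 = -263711/247755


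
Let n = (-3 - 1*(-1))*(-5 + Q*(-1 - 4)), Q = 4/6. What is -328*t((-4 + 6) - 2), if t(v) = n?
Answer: -16400/3 ≈ -5466.7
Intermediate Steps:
Q = 2/3 (Q = 4*(1/6) = 2/3 ≈ 0.66667)
n = 50/3 (n = (-3 - 1*(-1))*(-5 + 2*(-1 - 4)/3) = (-3 + 1)*(-5 + (2/3)*(-5)) = -2*(-5 - 10/3) = -2*(-25/3) = 50/3 ≈ 16.667)
t(v) = 50/3
-328*t((-4 + 6) - 2) = -328*50/3 = -16400/3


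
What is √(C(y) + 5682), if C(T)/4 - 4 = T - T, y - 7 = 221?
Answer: √5698 ≈ 75.485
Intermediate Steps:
y = 228 (y = 7 + 221 = 228)
C(T) = 16 (C(T) = 16 + 4*(T - T) = 16 + 4*0 = 16 + 0 = 16)
√(C(y) + 5682) = √(16 + 5682) = √5698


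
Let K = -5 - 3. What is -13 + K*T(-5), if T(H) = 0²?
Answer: -13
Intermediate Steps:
K = -8
T(H) = 0
-13 + K*T(-5) = -13 - 8*0 = -13 + 0 = -13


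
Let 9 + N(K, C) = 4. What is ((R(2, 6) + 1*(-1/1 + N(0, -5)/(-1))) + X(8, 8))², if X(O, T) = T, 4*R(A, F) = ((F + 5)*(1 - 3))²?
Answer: 17689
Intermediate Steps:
R(A, F) = (-10 - 2*F)²/4 (R(A, F) = ((F + 5)*(1 - 3))²/4 = ((5 + F)*(-2))²/4 = (-10 - 2*F)²/4)
N(K, C) = -5 (N(K, C) = -9 + 4 = -5)
((R(2, 6) + 1*(-1/1 + N(0, -5)/(-1))) + X(8, 8))² = (((5 + 6)² + 1*(-1/1 - 5/(-1))) + 8)² = ((11² + 1*(-1*1 - 5*(-1))) + 8)² = ((121 + 1*(-1 + 5)) + 8)² = ((121 + 1*4) + 8)² = ((121 + 4) + 8)² = (125 + 8)² = 133² = 17689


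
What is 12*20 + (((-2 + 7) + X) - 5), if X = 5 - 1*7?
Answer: 238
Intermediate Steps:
X = -2 (X = 5 - 7 = -2)
12*20 + (((-2 + 7) + X) - 5) = 12*20 + (((-2 + 7) - 2) - 5) = 240 + ((5 - 2) - 5) = 240 + (3 - 5) = 240 - 2 = 238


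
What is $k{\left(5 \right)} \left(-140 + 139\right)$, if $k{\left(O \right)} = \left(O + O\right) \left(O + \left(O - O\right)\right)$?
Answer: $-50$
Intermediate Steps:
$k{\left(O \right)} = 2 O^{2}$ ($k{\left(O \right)} = 2 O \left(O + 0\right) = 2 O O = 2 O^{2}$)
$k{\left(5 \right)} \left(-140 + 139\right) = 2 \cdot 5^{2} \left(-140 + 139\right) = 2 \cdot 25 \left(-1\right) = 50 \left(-1\right) = -50$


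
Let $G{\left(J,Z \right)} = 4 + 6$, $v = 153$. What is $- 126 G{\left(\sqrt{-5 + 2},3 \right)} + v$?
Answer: $-1107$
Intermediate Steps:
$G{\left(J,Z \right)} = 10$
$- 126 G{\left(\sqrt{-5 + 2},3 \right)} + v = \left(-126\right) 10 + 153 = -1260 + 153 = -1107$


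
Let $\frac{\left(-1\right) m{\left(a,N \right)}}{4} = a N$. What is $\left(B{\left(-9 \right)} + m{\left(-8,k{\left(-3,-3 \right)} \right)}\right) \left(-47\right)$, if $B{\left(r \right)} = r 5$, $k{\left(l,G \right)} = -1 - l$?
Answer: $-893$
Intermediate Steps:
$B{\left(r \right)} = 5 r$
$m{\left(a,N \right)} = - 4 N a$ ($m{\left(a,N \right)} = - 4 a N = - 4 N a$)
$\left(B{\left(-9 \right)} + m{\left(-8,k{\left(-3,-3 \right)} \right)}\right) \left(-47\right) = \left(5 \left(-9\right) - 4 \left(-1 - -3\right) \left(-8\right)\right) \left(-47\right) = \left(-45 - 4 \left(-1 + 3\right) \left(-8\right)\right) \left(-47\right) = \left(-45 - 8 \left(-8\right)\right) \left(-47\right) = \left(-45 + 64\right) \left(-47\right) = 19 \left(-47\right) = -893$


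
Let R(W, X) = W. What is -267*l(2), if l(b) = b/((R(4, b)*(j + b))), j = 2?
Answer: -267/8 ≈ -33.375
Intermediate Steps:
l(b) = b/(8 + 4*b) (l(b) = b/((4*(2 + b))) = b/(8 + 4*b))
-267*l(2) = -267*2/(4*(2 + 2)) = -267*2/(4*4) = -267*1/8 = -267/8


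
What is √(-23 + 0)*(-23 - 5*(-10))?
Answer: 27*I*√23 ≈ 129.49*I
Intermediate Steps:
√(-23 + 0)*(-23 - 5*(-10)) = √(-23)*(-23 + 50) = (I*√23)*27 = 27*I*√23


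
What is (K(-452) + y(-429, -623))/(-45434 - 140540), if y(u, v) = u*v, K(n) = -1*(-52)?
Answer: -267319/185974 ≈ -1.4374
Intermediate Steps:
K(n) = 52
(K(-452) + y(-429, -623))/(-45434 - 140540) = (52 - 429*(-623))/(-45434 - 140540) = (52 + 267267)/(-185974) = 267319*(-1/185974) = -267319/185974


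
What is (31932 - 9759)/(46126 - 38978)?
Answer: 22173/7148 ≈ 3.1020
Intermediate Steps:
(31932 - 9759)/(46126 - 38978) = 22173/7148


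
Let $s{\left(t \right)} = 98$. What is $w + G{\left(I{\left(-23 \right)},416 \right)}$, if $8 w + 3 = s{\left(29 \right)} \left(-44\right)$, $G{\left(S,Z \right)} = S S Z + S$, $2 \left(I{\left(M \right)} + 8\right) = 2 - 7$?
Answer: $\frac{362513}{8} \approx 45314.0$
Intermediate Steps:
$I{\left(M \right)} = - \frac{21}{2}$ ($I{\left(M \right)} = -8 + \frac{2 - 7}{2} = -8 + \frac{1}{2} \left(-5\right) = -8 - \frac{5}{2} = - \frac{21}{2}$)
$G{\left(S,Z \right)} = S + Z S^{2}$ ($G{\left(S,Z \right)} = S^{2} Z + S = Z S^{2} + S = S + Z S^{2}$)
$w = - \frac{4315}{8}$ ($w = - \frac{3}{8} + \frac{98 \left(-44\right)}{8} = - \frac{3}{8} + \frac{1}{8} \left(-4312\right) = - \frac{3}{8} - 539 = - \frac{4315}{8} \approx -539.38$)
$w + G{\left(I{\left(-23 \right)},416 \right)} = - \frac{4315}{8} - \frac{21 \left(1 - 4368\right)}{2} = - \frac{4315}{8} - - \frac{91707}{2} = - \frac{4315}{8} + \frac{91707}{2} = \frac{362513}{8}$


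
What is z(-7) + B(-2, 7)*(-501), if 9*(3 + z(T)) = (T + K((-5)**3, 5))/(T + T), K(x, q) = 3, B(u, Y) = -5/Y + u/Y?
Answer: 31376/63 ≈ 498.03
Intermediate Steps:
z(T) = -3 + (3 + T)/(18*T) (z(T) = -3 + ((T + 3)/(T + T))/9 = -3 + ((3 + T)/((2*T)))/9 = -3 + ((3 + T)*(1/(2*T)))/9 = -3 + ((3 + T)/(2*T))/9 = -3 + (3 + T)/(18*T))
z(-7) + B(-2, 7)*(-501) = (1/18)*(3 - 53*(-7))/(-7) + ((-5 - 2)/7)*(-501) = (1/18)*(-1/7)*(3 + 371) + ((1/7)*(-7))*(-501) = (1/18)*(-1/7)*374 - 1*(-501) = -187/63 + 501 = 31376/63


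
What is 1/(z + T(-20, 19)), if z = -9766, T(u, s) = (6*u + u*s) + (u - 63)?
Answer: -1/10349 ≈ -9.6628e-5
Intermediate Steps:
T(u, s) = -63 + 7*u + s*u (T(u, s) = (6*u + s*u) + (-63 + u) = -63 + 7*u + s*u)
1/(z + T(-20, 19)) = 1/(-9766 + (-63 + 7*(-20) + 19*(-20))) = 1/(-9766 + (-63 - 140 - 380)) = 1/(-9766 - 583) = 1/(-10349) = -1/10349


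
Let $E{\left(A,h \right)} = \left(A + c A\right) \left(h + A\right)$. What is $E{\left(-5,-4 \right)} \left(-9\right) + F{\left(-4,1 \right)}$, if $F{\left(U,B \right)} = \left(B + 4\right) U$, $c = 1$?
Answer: $-830$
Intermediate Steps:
$E{\left(A,h \right)} = 2 A \left(A + h\right)$ ($E{\left(A,h \right)} = \left(A + 1 A\right) \left(h + A\right) = \left(A + A\right) \left(A + h\right) = 2 A \left(A + h\right)$)
$F{\left(U,B \right)} = U \left(4 + B\right)$ ($F{\left(U,B \right)} = \left(4 + B\right) U = U \left(4 + B\right)$)
$E{\left(-5,-4 \right)} \left(-9\right) + F{\left(-4,1 \right)} = 2 \left(-5\right) \left(-5 - 4\right) \left(-9\right) - 4 \left(4 + 1\right) = 2 \left(-5\right) \left(-9\right) \left(-9\right) - 20 = 90 \left(-9\right) - 20 = -810 - 20 = -830$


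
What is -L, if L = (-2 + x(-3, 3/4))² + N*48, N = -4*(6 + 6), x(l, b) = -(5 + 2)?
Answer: 2223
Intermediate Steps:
x(l, b) = -7 (x(l, b) = -1*7 = -7)
N = -48 (N = -4*12 = -48)
L = -2223 (L = (-2 - 7)² - 48*48 = (-9)² - 2304 = 81 - 2304 = -2223)
-L = -1*(-2223) = 2223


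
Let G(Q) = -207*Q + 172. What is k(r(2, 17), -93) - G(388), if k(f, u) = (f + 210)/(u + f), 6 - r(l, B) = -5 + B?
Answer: 2644684/33 ≈ 80142.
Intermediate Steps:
G(Q) = 172 - 207*Q
r(l, B) = 11 - B (r(l, B) = 6 - (-5 + B) = 6 + (5 - B) = 11 - B)
k(f, u) = (210 + f)/(f + u)
k(r(2, 17), -93) - G(388) = (210 + (11 - 1*17))/((11 - 1*17) - 93) - (172 - 207*388) = (210 + (11 - 17))/((11 - 17) - 93) - (172 - 80316) = (210 - 6)/(-6 - 93) - 1*(-80144) = 204/(-99) + 80144 = -1/99*204 + 80144 = -68/33 + 80144 = 2644684/33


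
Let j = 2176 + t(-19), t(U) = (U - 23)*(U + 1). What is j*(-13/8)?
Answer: -9529/2 ≈ -4764.5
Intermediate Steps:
t(U) = (1 + U)*(-23 + U) (t(U) = (-23 + U)*(1 + U) = (1 + U)*(-23 + U))
j = 2932 (j = 2176 + (-23 + (-19)² - 22*(-19)) = 2176 + (-23 + 361 + 418) = 2176 + 756 = 2932)
j*(-13/8) = 2932*(-13/8) = -9529/2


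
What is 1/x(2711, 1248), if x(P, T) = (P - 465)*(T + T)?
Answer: 1/5606016 ≈ 1.7838e-7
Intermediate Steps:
x(P, T) = 2*T*(-465 + P) (x(P, T) = (-465 + P)*(2*T) = 2*T*(-465 + P))
1/x(2711, 1248) = 1/(2*1248*(-465 + 2711)) = 1/(2*1248*2246) = 1/5606016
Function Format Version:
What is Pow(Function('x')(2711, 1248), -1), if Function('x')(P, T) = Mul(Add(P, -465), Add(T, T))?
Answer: Rational(1, 5606016) ≈ 1.7838e-7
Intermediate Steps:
Function('x')(P, T) = Mul(2, T, Add(-465, P)) (Function('x')(P, T) = Mul(Add(-465, P), Mul(2, T)) = Mul(2, T, Add(-465, P)))
Pow(Function('x')(2711, 1248), -1) = Pow(Mul(2, 1248, Add(-465, 2711)), -1) = Pow(Mul(2, 1248, 2246), -1) = Pow(5606016, -1) = Rational(1, 5606016)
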